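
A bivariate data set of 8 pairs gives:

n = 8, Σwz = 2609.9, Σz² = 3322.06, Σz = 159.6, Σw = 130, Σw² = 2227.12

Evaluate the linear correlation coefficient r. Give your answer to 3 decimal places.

r = (nΣwz − ΣwΣz) / √[(nΣw² − (Σw)²)(nΣz² − (Σz)²)]
Numerator: 8×2609.9 − 130×159.6 = 131.2
Denominator: √[(17816.96 − 16900)(26576.48 − 25472.16)] = √[916.96 × 1104.32] = 1006.2889
r = 131.2 / 1006.2889 ≈ 0.130

0.130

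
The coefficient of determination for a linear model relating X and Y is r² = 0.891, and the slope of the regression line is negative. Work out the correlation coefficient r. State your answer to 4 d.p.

-0.9439

|r| = √0.891 = 0.9439
The association is negative, so r = −0.9439.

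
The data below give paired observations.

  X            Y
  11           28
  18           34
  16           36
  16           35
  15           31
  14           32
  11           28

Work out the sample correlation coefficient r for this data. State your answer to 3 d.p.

n = 7, ΣX = 101, ΣY = 224, ΣX² = 1499, ΣY² = 7230, ΣXY = 3277
nΣXY − ΣXΣY = 22939 − 22624 = 315
nΣX² − (ΣX)² = 10493 − 10201 = 292; nΣY² − (ΣY)² = 50610 − 50176 = 434
r = 315 / √(292 × 434) = 315 / 355.9888 ≈ 0.885

0.885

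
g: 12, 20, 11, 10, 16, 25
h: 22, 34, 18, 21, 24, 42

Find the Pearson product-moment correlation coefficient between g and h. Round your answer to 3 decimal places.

0.972

n = 6, Σg = 94, Σh = 161, Σg² = 1646, Σh² = 4745, Σgh = 2786
nΣgh − ΣgΣh = 16716 − 15134 = 1582
nΣg² − (Σg)² = 9876 − 8836 = 1040; nΣh² − (Σh)² = 28470 − 25921 = 2549
r = 1582 / √(1040 × 2549) = 1582 / 1628.1769 ≈ 0.972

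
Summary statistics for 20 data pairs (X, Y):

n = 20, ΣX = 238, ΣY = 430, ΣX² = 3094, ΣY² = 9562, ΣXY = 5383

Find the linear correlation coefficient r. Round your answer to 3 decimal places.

0.923

r = (nΣXY − ΣXΣY) / √[(nΣX² − (ΣX)²)(nΣY² − (ΣY)²)]
Numerator: 20×5383 − 238×430 = 5320
Denominator: √[(61880 − 56644)(191240 − 184900)] = √[5236 × 6340] = 5761.6178
r = 5320 / 5761.6178 ≈ 0.923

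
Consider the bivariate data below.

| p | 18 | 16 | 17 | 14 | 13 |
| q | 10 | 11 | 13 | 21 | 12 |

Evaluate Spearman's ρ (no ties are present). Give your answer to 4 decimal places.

Rank p: 5, 3, 4, 2, 1
Rank q: 1, 2, 4, 5, 3
d = rank(p) − rank(q): 4, 1, 0, -3, -2; Σd² = 30
ρ = 1 − 6Σd² / [n(n²−1)] = 1 − 6×30 / (5×24) = 1 − 180/120 ≈ -0.5000

-0.5000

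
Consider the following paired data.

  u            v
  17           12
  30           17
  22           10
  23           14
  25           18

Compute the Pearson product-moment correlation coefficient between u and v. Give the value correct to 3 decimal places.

0.706

n = 5, Σu = 117, Σv = 71, Σu² = 2827, Σv² = 1053, Σuv = 1706
nΣuv − ΣuΣv = 8530 − 8307 = 223
nΣu² − (Σu)² = 14135 − 13689 = 446; nΣv² − (Σv)² = 5265 − 5041 = 224
r = 223 / √(446 × 224) = 223 / 316.0759 ≈ 0.706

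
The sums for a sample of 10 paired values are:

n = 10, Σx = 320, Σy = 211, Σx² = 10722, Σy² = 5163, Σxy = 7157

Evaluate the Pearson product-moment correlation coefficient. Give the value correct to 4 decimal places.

0.6919

r = (nΣxy − ΣxΣy) / √[(nΣx² − (Σx)²)(nΣy² − (Σy)²)]
Numerator: 10×7157 − 320×211 = 4050
Denominator: √[(107220 − 102400)(51630 − 44521)] = √[4820 × 7109] = 5853.6638
r = 4050 / 5853.6638 ≈ 0.6919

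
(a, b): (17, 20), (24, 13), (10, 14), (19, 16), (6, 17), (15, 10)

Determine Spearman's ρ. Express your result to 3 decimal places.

Rank a: 4, 6, 2, 5, 1, 3
Rank b: 6, 2, 3, 4, 5, 1
d = rank(a) − rank(b): -2, 4, -1, 1, -4, 2; Σd² = 42
ρ = 1 − 6Σd² / [n(n²−1)] = 1 − 6×42 / (6×35) = 1 − 252/210 ≈ -0.200

-0.200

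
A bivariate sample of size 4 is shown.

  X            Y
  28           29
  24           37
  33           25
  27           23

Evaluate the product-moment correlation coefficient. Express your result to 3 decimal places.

n = 4, ΣX = 112, ΣY = 114, ΣX² = 3178, ΣY² = 3364, ΣXY = 3146
nΣXY − ΣXΣY = 12584 − 12768 = -184
nΣX² − (ΣX)² = 12712 − 12544 = 168; nΣY² − (ΣY)² = 13456 − 12996 = 460
r = -184 / √(168 × 460) = -184 / 277.9928 ≈ -0.662

-0.662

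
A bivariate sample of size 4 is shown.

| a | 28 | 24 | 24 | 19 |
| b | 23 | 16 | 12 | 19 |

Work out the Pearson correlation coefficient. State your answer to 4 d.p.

0.2817

n = 4, Σa = 95, Σb = 70, Σa² = 2297, Σb² = 1290, Σab = 1677
nΣab − ΣaΣb = 6708 − 6650 = 58
nΣa² − (Σa)² = 9188 − 9025 = 163; nΣb² − (Σb)² = 5160 − 4900 = 260
r = 58 / √(163 × 260) = 58 / 205.8640 ≈ 0.2817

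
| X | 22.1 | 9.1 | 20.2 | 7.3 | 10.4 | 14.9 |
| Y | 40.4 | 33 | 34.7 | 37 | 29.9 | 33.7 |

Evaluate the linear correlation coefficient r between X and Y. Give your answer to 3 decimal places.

0.505

n = 6, ΣX = 84, ΣY = 208.7, ΣX² = 1362.72, ΣY² = 7323.95, ΣXY = 2977.27
nΣXY − ΣXΣY = 17863.62 − 17530.8 = 332.82
nΣX² − (ΣX)² = 8176.32 − 7056 = 1120.32; nΣY² − (ΣY)² = 43943.7 − 43555.69 = 388.01
r = 332.82 / √(1120.32 × 388.01) = 332.82 / 659.3143 ≈ 0.505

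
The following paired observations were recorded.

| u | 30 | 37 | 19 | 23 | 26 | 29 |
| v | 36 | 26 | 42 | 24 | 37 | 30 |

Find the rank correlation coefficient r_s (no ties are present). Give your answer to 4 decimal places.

Rank u: 5, 6, 1, 2, 3, 4
Rank v: 4, 2, 6, 1, 5, 3
d = rank(u) − rank(v): 1, 4, -5, 1, -2, 1; Σd² = 48
ρ = 1 − 6Σd² / [n(n²−1)] = 1 − 6×48 / (6×35) = 1 − 288/210 ≈ -0.3714

-0.3714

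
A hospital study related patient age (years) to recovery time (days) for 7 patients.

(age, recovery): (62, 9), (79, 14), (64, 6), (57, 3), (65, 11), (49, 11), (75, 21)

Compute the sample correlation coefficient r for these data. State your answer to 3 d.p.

n = 7, Σx = 451, Σy = 75, Σx² = 29681, Σy² = 1005, Σxy = 5048
nΣxy − ΣxΣy = 35336 − 33825 = 1511
nΣx² − (Σx)² = 207767 − 203401 = 4366; nΣy² − (Σy)² = 7035 − 5625 = 1410
r = 1511 / √(4366 × 1410) = 1511 / 2481.1409 ≈ 0.609

0.609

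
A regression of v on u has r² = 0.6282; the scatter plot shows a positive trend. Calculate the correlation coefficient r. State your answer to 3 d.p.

0.793

|r| = √0.6282 = 0.793
The association is positive, so r = 0.793.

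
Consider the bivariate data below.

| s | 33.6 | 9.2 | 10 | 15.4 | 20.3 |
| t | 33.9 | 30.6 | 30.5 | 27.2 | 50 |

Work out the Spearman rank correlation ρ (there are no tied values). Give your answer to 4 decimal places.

0.5000

Rank s: 5, 1, 2, 3, 4
Rank t: 4, 3, 2, 1, 5
d = rank(s) − rank(t): 1, -2, 0, 2, -1; Σd² = 10
ρ = 1 − 6Σd² / [n(n²−1)] = 1 − 6×10 / (5×24) = 1 − 60/120 ≈ 0.5000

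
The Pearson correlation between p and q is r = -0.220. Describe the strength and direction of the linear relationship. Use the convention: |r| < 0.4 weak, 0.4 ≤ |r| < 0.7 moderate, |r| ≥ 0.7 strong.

r = -0.220 < 0 so the relationship is negative.
|r| = 0.220, which falls in the weak range.

weak negative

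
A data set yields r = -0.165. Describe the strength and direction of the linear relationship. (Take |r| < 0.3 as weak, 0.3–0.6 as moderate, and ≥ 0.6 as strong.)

r = -0.165 < 0 so the relationship is negative.
|r| = 0.165, which falls in the weak range.

weak negative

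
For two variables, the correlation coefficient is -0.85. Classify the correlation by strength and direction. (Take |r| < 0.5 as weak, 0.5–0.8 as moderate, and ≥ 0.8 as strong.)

r = -0.85 < 0 so the relationship is negative.
|r| = 0.85, which falls in the strong range.

strong negative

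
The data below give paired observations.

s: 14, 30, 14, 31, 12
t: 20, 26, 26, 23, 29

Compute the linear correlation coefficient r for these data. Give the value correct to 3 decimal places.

-0.153

n = 5, Σs = 101, Σt = 124, Σs² = 2397, Σt² = 3122, Σst = 2485
nΣst − ΣsΣt = 12425 − 12524 = -99
nΣs² − (Σs)² = 11985 − 10201 = 1784; nΣt² − (Σt)² = 15610 − 15376 = 234
r = -99 / √(1784 × 234) = -99 / 646.1084 ≈ -0.153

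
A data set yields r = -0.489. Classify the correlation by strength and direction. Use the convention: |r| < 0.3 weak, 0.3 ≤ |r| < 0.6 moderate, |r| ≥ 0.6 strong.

r = -0.489 < 0 so the relationship is negative.
|r| = 0.489, which falls in the moderate range.

moderate negative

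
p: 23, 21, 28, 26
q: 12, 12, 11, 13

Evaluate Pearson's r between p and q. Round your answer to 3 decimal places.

n = 4, Σp = 98, Σq = 48, Σp² = 2430, Σq² = 578, Σpq = 1174
nΣpq − ΣpΣq = 4696 − 4704 = -8
nΣp² − (Σp)² = 9720 − 9604 = 116; nΣq² − (Σq)² = 2312 − 2304 = 8
r = -8 / √(116 × 8) = -8 / 30.4631 ≈ -0.263

-0.263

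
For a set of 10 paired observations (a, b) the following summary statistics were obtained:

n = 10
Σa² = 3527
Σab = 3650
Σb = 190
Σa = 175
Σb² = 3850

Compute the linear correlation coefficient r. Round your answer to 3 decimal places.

r = (nΣab − ΣaΣb) / √[(nΣa² − (Σa)²)(nΣb² − (Σb)²)]
Numerator: 10×3650 − 175×190 = 3250
Denominator: √[(35270 − 30625)(38500 − 36100)] = √[4645 × 2400] = 3338.8621
r = 3250 / 3338.8621 ≈ 0.973

0.973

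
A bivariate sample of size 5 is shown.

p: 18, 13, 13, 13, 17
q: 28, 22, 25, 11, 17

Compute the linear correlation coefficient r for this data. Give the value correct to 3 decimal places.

0.337

n = 5, Σp = 74, Σq = 103, Σp² = 1120, Σq² = 2303, Σpq = 1547
nΣpq − ΣpΣq = 7735 − 7622 = 113
nΣp² − (Σp)² = 5600 − 5476 = 124; nΣq² − (Σq)² = 11515 − 10609 = 906
r = 113 / √(124 × 906) = 113 / 335.1776 ≈ 0.337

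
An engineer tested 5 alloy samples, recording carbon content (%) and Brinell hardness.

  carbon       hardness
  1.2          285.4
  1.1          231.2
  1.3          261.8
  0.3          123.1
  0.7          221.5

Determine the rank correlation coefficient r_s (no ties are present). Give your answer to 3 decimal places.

Rank carbon: 4, 3, 5, 1, 2
Rank hardness: 5, 3, 4, 1, 2
d = rank(carbon) − rank(hardness): -1, 0, 1, 0, 0; Σd² = 2
ρ = 1 − 6Σd² / [n(n²−1)] = 1 − 6×2 / (5×24) = 1 − 12/120 ≈ 0.900

0.900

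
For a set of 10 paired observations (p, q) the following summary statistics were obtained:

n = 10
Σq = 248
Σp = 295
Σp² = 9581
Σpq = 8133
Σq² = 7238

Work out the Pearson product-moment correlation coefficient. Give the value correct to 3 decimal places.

0.836

r = (nΣpq − ΣpΣq) / √[(nΣp² − (Σp)²)(nΣq² − (Σq)²)]
Numerator: 10×8133 − 295×248 = 8170
Denominator: √[(95810 − 87025)(72380 − 61504)] = √[8785 × 10876] = 9774.7460
r = 8170 / 9774.7460 ≈ 0.836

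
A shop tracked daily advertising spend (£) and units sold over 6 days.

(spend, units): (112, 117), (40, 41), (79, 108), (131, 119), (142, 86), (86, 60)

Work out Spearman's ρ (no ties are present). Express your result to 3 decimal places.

Rank spend: 4, 1, 2, 5, 6, 3
Rank units: 5, 1, 4, 6, 3, 2
d = rank(spend) − rank(units): -1, 0, -2, -1, 3, 1; Σd² = 16
ρ = 1 − 6Σd² / [n(n²−1)] = 1 − 6×16 / (6×35) = 1 − 96/210 ≈ 0.543

0.543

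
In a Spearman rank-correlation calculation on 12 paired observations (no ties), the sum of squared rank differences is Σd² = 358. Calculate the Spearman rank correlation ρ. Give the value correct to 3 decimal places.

-0.252

ρ = 1 − 6Σd² / [n(n²−1)] = 1 − 6×358 / (12×143)
  = 1 − 2148/1716 = 1 − 1.2517 ≈ -0.252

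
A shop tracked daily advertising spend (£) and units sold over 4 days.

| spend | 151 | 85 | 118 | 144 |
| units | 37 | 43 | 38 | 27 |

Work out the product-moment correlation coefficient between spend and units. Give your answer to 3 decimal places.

-0.729

n = 4, Σx = 498, Σy = 145, Σx² = 64686, Σy² = 5391, Σxy = 17614
nΣxy − ΣxΣy = 70456 − 72210 = -1754
nΣx² − (Σx)² = 258744 − 248004 = 10740; nΣy² − (Σy)² = 21564 − 21025 = 539
r = -1754 / √(10740 × 539) = -1754 / 2406.0050 ≈ -0.729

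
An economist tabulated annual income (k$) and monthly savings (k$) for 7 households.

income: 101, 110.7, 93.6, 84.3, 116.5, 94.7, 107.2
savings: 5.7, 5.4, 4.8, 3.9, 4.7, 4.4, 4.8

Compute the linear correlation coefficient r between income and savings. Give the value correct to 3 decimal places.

0.545

n = 7, Σx = 708, Σy = 33.7, Σx² = 72355.12, Σy² = 164.39, Σxy = 3430.32
nΣxy − ΣxΣy = 24012.24 − 23859.6 = 152.64
nΣx² − (Σx)² = 506485.84 − 501264 = 5221.84; nΣy² − (Σy)² = 1150.73 − 1135.69 = 15.04
r = 152.64 / √(5221.84 × 15.04) = 152.64 / 280.2436 ≈ 0.545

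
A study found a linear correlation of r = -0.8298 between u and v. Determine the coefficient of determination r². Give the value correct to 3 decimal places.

0.689

r² = (-0.8298)² = 0.689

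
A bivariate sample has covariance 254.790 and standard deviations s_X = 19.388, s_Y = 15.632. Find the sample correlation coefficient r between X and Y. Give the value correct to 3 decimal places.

0.841

r = Cov(X,Y) / (s_X · s_Y) = 254.790 / (19.388 × 15.632)
  = 254.790 / 303.0732 ≈ 0.841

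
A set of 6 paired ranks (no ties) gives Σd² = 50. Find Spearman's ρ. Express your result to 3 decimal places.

ρ = 1 − 6Σd² / [n(n²−1)] = 1 − 6×50 / (6×35)
  = 1 − 300/210 = 1 − 1.4286 ≈ -0.429

-0.429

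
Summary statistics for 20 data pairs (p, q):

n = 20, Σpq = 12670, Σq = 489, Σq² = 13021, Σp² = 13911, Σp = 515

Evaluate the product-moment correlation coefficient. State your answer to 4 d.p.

r = (nΣpq − ΣpΣq) / √[(nΣp² − (Σp)²)(nΣq² − (Σq)²)]
Numerator: 20×12670 − 515×489 = 1565
Denominator: √[(278220 − 265225)(260420 − 239121)] = √[12995 × 21299] = 16636.7216
r = 1565 / 16636.7216 ≈ 0.0941

0.0941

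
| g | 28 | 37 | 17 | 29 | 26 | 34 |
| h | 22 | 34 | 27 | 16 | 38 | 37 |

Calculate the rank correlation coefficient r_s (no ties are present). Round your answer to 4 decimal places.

Rank g: 3, 6, 1, 4, 2, 5
Rank h: 2, 4, 3, 1, 6, 5
d = rank(g) − rank(h): 1, 2, -2, 3, -4, 0; Σd² = 34
ρ = 1 − 6Σd² / [n(n²−1)] = 1 − 6×34 / (6×35) = 1 − 204/210 ≈ 0.0286

0.0286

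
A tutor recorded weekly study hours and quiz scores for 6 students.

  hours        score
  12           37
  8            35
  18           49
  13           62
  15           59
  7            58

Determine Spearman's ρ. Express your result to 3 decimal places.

Rank hours: 3, 2, 6, 4, 5, 1
Rank score: 2, 1, 3, 6, 5, 4
d = rank(hours) − rank(score): 1, 1, 3, -2, 0, -3; Σd² = 24
ρ = 1 − 6Σd² / [n(n²−1)] = 1 − 6×24 / (6×35) = 1 − 144/210 ≈ 0.314

0.314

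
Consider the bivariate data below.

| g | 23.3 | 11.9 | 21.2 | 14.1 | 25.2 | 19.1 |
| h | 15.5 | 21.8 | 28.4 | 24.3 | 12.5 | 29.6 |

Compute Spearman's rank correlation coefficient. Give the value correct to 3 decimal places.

-0.486

Rank g: 5, 1, 4, 2, 6, 3
Rank h: 2, 3, 5, 4, 1, 6
d = rank(g) − rank(h): 3, -2, -1, -2, 5, -3; Σd² = 52
ρ = 1 − 6Σd² / [n(n²−1)] = 1 − 6×52 / (6×35) = 1 − 312/210 ≈ -0.486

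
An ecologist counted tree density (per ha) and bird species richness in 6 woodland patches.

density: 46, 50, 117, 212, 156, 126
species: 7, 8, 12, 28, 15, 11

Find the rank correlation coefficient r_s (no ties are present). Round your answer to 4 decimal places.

Rank density: 1, 2, 3, 6, 5, 4
Rank species: 1, 2, 4, 6, 5, 3
d = rank(density) − rank(species): 0, 0, -1, 0, 0, 1; Σd² = 2
ρ = 1 − 6Σd² / [n(n²−1)] = 1 − 6×2 / (6×35) = 1 − 12/210 ≈ 0.9429

0.9429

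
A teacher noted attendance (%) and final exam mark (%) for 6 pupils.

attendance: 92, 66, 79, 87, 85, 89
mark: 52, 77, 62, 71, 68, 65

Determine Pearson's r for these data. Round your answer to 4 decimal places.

n = 6, Σx = 498, Σy = 395, Σx² = 41776, Σy² = 26367, Σxy = 32506
nΣxy − ΣxΣy = 195036 − 196710 = -1674
nΣx² − (Σx)² = 250656 − 248004 = 2652; nΣy² − (Σy)² = 158202 − 156025 = 2177
r = -1674 / √(2652 × 2177) = -1674 / 2402.7909 ≈ -0.6967

-0.6967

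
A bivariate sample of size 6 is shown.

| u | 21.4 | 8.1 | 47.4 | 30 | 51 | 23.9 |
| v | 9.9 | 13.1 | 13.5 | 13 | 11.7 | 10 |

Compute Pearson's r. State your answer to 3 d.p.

0.200

n = 6, Σu = 181.8, Σv = 71.2, Σu² = 6842.54, Σv² = 857.76, Σuv = 2183.57
nΣuv − ΣuΣv = 13101.42 − 12944.16 = 157.26
nΣu² − (Σu)² = 41055.24 − 33051.24 = 8004; nΣv² − (Σv)² = 5146.56 − 5069.44 = 77.12
r = 157.26 / √(8004 × 77.12) = 157.26 / 785.6644 ≈ 0.200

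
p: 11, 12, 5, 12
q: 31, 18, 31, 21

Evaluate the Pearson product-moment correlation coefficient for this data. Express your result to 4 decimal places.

n = 4, Σp = 40, Σq = 101, Σp² = 434, Σq² = 2687, Σpq = 964
nΣpq − ΣpΣq = 3856 − 4040 = -184
nΣp² − (Σp)² = 1736 − 1600 = 136; nΣq² − (Σq)² = 10748 − 10201 = 547
r = -184 / √(136 × 547) = -184 / 272.7490 ≈ -0.6746

-0.6746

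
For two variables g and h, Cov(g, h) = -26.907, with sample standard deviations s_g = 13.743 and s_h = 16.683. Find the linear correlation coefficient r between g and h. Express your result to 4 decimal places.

-0.1174

r = Cov(g,h) / (s_g · s_h) = -26.907 / (13.743 × 16.683)
  = -26.907 / 229.2745 ≈ -0.1174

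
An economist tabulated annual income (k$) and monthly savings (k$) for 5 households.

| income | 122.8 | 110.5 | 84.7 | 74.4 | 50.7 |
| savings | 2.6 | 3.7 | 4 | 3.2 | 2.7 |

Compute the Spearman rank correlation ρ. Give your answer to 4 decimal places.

Rank income: 5, 4, 3, 2, 1
Rank savings: 1, 4, 5, 3, 2
d = rank(income) − rank(savings): 4, 0, -2, -1, -1; Σd² = 22
ρ = 1 − 6Σd² / [n(n²−1)] = 1 − 6×22 / (5×24) = 1 − 132/120 ≈ -0.1000

-0.1000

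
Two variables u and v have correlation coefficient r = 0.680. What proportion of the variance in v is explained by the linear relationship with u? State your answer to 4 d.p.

r² = (0.680)² = 0.4624

0.4624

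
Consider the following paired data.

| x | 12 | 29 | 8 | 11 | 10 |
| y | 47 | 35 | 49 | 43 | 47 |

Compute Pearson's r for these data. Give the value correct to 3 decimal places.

n = 5, Σx = 70, Σy = 221, Σx² = 1270, Σy² = 9893, Σxy = 2914
nΣxy − ΣxΣy = 14570 − 15470 = -900
nΣx² − (Σx)² = 6350 − 4900 = 1450; nΣy² − (Σy)² = 49465 − 48841 = 624
r = -900 / √(1450 × 624) = -900 / 951.2098 ≈ -0.946

-0.946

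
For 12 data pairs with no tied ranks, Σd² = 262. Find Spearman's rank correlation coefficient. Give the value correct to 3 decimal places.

0.084

ρ = 1 − 6Σd² / [n(n²−1)] = 1 − 6×262 / (12×143)
  = 1 − 1572/1716 = 1 − 0.9161 ≈ 0.084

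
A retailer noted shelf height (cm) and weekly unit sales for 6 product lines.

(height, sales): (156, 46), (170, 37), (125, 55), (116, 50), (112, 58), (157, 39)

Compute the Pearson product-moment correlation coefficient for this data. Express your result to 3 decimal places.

-0.913

n = 6, Σx = 836, Σy = 285, Σx² = 119510, Σy² = 13895, Σxy = 38760
nΣxy − ΣxΣy = 232560 − 238260 = -5700
nΣx² − (Σx)² = 717060 − 698896 = 18164; nΣy² − (Σy)² = 83370 − 81225 = 2145
r = -5700 / √(18164 × 2145) = -5700 / 6241.9372 ≈ -0.913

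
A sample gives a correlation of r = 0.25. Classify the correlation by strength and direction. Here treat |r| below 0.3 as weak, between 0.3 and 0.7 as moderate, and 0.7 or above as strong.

weak positive

r = 0.25 > 0 so the relationship is positive.
|r| = 0.25, which falls in the weak range.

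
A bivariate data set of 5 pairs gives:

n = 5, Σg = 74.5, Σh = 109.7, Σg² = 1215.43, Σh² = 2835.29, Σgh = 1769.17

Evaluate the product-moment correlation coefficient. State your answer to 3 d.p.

r = (nΣgh − ΣgΣh) / √[(nΣg² − (Σg)²)(nΣh² − (Σh)²)]
Numerator: 5×1769.17 − 74.5×109.7 = 673.2
Denominator: √[(6077.15 − 5550.25)(14176.45 − 12034.09)] = √[526.9 × 2142.36] = 1062.4545
r = 673.2 / 1062.4545 ≈ 0.634

0.634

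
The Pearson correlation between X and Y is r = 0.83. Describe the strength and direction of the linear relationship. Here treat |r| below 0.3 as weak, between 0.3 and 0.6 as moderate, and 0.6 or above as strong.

strong positive

r = 0.83 > 0 so the relationship is positive.
|r| = 0.83, which falls in the strong range.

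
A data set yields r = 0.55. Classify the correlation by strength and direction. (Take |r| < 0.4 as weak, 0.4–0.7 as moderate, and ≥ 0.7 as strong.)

r = 0.55 > 0 so the relationship is positive.
|r| = 0.55, which falls in the moderate range.

moderate positive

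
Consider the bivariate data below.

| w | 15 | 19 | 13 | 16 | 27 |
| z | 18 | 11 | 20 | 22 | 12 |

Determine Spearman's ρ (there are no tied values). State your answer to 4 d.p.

Rank w: 2, 4, 1, 3, 5
Rank z: 3, 1, 4, 5, 2
d = rank(w) − rank(z): -1, 3, -3, -2, 3; Σd² = 32
ρ = 1 − 6Σd² / [n(n²−1)] = 1 − 6×32 / (5×24) = 1 − 192/120 ≈ -0.6000

-0.6000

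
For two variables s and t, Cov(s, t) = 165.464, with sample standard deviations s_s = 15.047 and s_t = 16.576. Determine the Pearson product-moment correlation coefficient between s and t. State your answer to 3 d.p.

0.663

r = Cov(s,t) / (s_s · s_t) = 165.464 / (15.047 × 16.576)
  = 165.464 / 249.4191 ≈ 0.663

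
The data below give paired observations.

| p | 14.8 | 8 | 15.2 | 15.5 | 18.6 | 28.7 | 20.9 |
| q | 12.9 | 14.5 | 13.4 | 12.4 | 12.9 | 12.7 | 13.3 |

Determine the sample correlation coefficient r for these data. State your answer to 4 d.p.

-0.6122

n = 7, Σp = 121.7, Σq = 92.1, Σp² = 2360.79, Σq² = 1214.57, Σpq = 1585.2
nΣpq − ΣpΣq = 11096.4 − 11208.57 = -112.17
nΣp² − (Σp)² = 16525.53 − 14810.89 = 1714.64; nΣq² − (Σq)² = 8501.99 − 8482.41 = 19.58
r = -112.17 / √(1714.64 × 19.58) = -112.17 / 183.2284 ≈ -0.6122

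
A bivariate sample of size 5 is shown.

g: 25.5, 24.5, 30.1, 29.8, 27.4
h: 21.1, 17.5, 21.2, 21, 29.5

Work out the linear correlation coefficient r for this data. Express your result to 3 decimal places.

n = 5, Σg = 137.3, Σh = 110.3, Σg² = 3795.31, Σh² = 2512.15, Σgh = 3039.02
nΣgh − ΣgΣh = 15195.1 − 15144.19 = 50.91
nΣg² − (Σg)² = 18976.55 − 18851.29 = 125.26; nΣh² − (Σh)² = 12560.75 − 12166.09 = 394.66
r = 50.91 / √(125.26 × 394.66) = 50.91 / 222.3401 ≈ 0.229

0.229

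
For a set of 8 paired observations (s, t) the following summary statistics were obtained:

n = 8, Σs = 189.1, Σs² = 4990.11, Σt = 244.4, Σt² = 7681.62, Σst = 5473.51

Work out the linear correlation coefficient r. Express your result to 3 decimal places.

-0.907

r = (nΣst − ΣsΣt) / √[(nΣs² − (Σs)²)(nΣt² − (Σt)²)]
Numerator: 8×5473.51 − 189.1×244.4 = -2427.96
Denominator: √[(39920.88 − 35758.81)(61452.96 − 59731.36)] = √[4162.07 × 1721.6] = 2676.8302
r = -2427.96 / 2676.8302 ≈ -0.907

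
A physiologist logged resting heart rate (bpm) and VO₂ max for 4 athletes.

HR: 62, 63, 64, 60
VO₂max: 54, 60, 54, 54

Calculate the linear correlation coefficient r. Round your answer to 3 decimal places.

n = 4, Σx = 249, Σy = 222, Σx² = 15509, Σy² = 12348, Σxy = 13824
nΣxy − ΣxΣy = 55296 − 55278 = 18
nΣx² − (Σx)² = 62036 − 62001 = 35; nΣy² − (Σy)² = 49392 − 49284 = 108
r = 18 / √(35 × 108) = 18 / 61.4817 ≈ 0.293

0.293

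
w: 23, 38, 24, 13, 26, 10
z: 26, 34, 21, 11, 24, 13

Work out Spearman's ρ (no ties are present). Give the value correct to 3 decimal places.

0.771

Rank w: 3, 6, 4, 2, 5, 1
Rank z: 5, 6, 3, 1, 4, 2
d = rank(w) − rank(z): -2, 0, 1, 1, 1, -1; Σd² = 8
ρ = 1 − 6Σd² / [n(n²−1)] = 1 − 6×8 / (6×35) = 1 − 48/210 ≈ 0.771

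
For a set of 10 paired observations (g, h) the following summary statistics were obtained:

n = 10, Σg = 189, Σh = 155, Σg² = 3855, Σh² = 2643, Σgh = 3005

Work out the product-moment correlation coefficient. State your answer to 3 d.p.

r = (nΣgh − ΣgΣh) / √[(nΣg² − (Σg)²)(nΣh² − (Σh)²)]
Numerator: 10×3005 − 189×155 = 755
Denominator: √[(38550 − 35721)(26430 − 24025)] = √[2829 × 2405] = 2608.3989
r = 755 / 2608.3989 ≈ 0.289

0.289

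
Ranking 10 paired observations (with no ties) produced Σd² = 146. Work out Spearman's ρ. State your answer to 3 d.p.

ρ = 1 − 6Σd² / [n(n²−1)] = 1 − 6×146 / (10×99)
  = 1 − 876/990 = 1 − 0.8848 ≈ 0.115

0.115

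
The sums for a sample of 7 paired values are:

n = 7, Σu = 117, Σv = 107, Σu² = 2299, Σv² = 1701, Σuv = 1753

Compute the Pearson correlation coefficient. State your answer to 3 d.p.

-0.236

r = (nΣuv − ΣuΣv) / √[(nΣu² − (Σu)²)(nΣv² − (Σv)²)]
Numerator: 7×1753 − 117×107 = -248
Denominator: √[(16093 − 13689)(11907 − 11449)] = √[2404 × 458] = 1049.3007
r = -248 / 1049.3007 ≈ -0.236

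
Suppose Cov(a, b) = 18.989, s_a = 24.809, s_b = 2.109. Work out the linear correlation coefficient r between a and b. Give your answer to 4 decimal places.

0.3629

r = Cov(a,b) / (s_a · s_b) = 18.989 / (24.809 × 2.109)
  = 18.989 / 52.3222 ≈ 0.3629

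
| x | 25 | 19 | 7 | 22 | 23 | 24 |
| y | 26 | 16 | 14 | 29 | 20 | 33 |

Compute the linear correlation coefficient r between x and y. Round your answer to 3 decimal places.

0.722

n = 6, Σx = 120, Σy = 138, Σx² = 2624, Σy² = 3458, Σxy = 2942
nΣxy − ΣxΣy = 17652 − 16560 = 1092
nΣx² − (Σx)² = 15744 − 14400 = 1344; nΣy² − (Σy)² = 20748 − 19044 = 1704
r = 1092 / √(1344 × 1704) = 1092 / 1513.3327 ≈ 0.722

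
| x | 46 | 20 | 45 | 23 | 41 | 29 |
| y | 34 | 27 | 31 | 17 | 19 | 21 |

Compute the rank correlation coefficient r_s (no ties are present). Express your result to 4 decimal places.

Rank x: 6, 1, 5, 2, 4, 3
Rank y: 6, 4, 5, 1, 2, 3
d = rank(x) − rank(y): 0, -3, 0, 1, 2, 0; Σd² = 14
ρ = 1 − 6Σd² / [n(n²−1)] = 1 − 6×14 / (6×35) = 1 − 84/210 ≈ 0.6000

0.6000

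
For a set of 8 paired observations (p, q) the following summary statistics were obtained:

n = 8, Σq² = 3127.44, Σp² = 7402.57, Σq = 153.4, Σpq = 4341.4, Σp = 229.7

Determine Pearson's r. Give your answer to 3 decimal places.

r = (nΣpq − ΣpΣq) / √[(nΣp² − (Σp)²)(nΣq² − (Σq)²)]
Numerator: 8×4341.4 − 229.7×153.4 = -504.78
Denominator: √[(59220.56 − 52762.09)(25019.52 − 23531.56)] = √[6458.47 × 1487.96] = 3099.9911
r = -504.78 / 3099.9911 ≈ -0.163

-0.163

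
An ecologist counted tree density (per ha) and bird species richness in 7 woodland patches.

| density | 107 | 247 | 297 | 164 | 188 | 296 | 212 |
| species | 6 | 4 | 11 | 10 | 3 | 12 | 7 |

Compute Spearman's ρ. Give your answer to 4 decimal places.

0.5000

Rank density: 1, 5, 7, 2, 3, 6, 4
Rank species: 3, 2, 6, 5, 1, 7, 4
d = rank(density) − rank(species): -2, 3, 1, -3, 2, -1, 0; Σd² = 28
ρ = 1 − 6Σd² / [n(n²−1)] = 1 − 6×28 / (7×48) = 1 − 168/336 ≈ 0.5000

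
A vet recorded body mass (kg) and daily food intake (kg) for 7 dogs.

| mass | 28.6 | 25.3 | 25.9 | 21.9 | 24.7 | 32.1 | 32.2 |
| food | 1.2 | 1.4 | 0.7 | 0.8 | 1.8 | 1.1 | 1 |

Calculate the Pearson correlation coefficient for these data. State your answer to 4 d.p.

n = 7, Σx = 190.7, Σy = 8, Σx² = 5285.81, Σy² = 9.98, Σxy = 217.36
nΣxy − ΣxΣy = 1521.52 − 1525.6 = -4.08
nΣx² − (Σx)² = 37000.67 − 36366.49 = 634.18; nΣy² − (Σy)² = 69.86 − 64 = 5.86
r = -4.08 / √(634.18 × 5.86) = -4.08 / 60.9614 ≈ -0.0669

-0.0669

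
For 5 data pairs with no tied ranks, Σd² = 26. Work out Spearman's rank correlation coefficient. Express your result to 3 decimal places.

ρ = 1 − 6Σd² / [n(n²−1)] = 1 − 6×26 / (5×24)
  = 1 − 156/120 = 1 − 1.3000 ≈ -0.300

-0.300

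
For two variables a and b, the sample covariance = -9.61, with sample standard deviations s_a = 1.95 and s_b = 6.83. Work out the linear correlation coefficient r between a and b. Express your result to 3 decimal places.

r = Cov(a,b) / (s_a · s_b) = -9.61 / (1.95 × 6.83)
  = -9.61 / 13.3185 ≈ -0.722

-0.722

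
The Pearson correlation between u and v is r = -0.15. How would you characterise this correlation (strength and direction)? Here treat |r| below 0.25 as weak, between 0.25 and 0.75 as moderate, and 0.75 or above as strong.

weak negative

r = -0.15 < 0 so the relationship is negative.
|r| = 0.15, which falls in the weak range.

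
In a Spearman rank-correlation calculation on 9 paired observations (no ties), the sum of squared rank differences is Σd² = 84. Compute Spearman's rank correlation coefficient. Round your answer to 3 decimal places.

ρ = 1 − 6Σd² / [n(n²−1)] = 1 − 6×84 / (9×80)
  = 1 − 504/720 = 1 − 0.7000 ≈ 0.300

0.300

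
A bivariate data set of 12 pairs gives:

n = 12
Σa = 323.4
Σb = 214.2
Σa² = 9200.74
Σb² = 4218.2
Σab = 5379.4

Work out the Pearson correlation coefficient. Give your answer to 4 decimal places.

r = (nΣab − ΣaΣb) / √[(nΣa² − (Σa)²)(nΣb² − (Σb)²)]
Numerator: 12×5379.4 − 323.4×214.2 = -4719.48
Denominator: √[(110408.88 − 104587.56)(50618.4 − 45881.64)] = √[5821.32 × 4736.76] = 5251.1138
r = -4719.48 / 5251.1138 ≈ -0.8988

-0.8988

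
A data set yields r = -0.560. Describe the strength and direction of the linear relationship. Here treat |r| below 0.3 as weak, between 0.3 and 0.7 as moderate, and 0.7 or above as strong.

moderate negative

r = -0.560 < 0 so the relationship is negative.
|r| = 0.560, which falls in the moderate range.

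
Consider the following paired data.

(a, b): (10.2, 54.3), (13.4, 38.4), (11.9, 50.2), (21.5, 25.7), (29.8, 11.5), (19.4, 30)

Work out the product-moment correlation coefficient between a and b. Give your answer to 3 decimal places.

-0.976

n = 6, Σa = 106.2, Σb = 210.1, Σa² = 2151.86, Σb² = 8635.83, Σab = 3143.05
nΣab − ΣaΣb = 18858.3 − 22312.62 = -3454.32
nΣa² − (Σa)² = 12911.16 − 11278.44 = 1632.72; nΣb² − (Σb)² = 51814.98 − 44142.01 = 7672.97
r = -3454.32 / √(1632.72 × 7672.97) = -3454.32 / 3539.4649 ≈ -0.976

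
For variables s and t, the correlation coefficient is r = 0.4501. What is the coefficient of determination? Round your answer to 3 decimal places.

r² = (0.4501)² = 0.203

0.203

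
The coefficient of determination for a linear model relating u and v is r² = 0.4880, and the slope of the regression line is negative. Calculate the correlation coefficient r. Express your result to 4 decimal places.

-0.6986

|r| = √0.4880 = 0.6986
The association is negative, so r = −0.6986.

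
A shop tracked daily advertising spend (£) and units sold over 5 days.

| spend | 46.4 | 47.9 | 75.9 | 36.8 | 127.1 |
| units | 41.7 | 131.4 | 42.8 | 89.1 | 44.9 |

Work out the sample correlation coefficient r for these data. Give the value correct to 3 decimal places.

n = 5, Σx = 334.1, Σy = 349.9, Σx² = 27716.83, Σy² = 30791.51, Σxy = 20463.13
nΣxy − ΣxΣy = 102315.65 − 116901.59 = -14585.94
nΣx² − (Σx)² = 138584.15 − 111622.81 = 26961.34; nΣy² − (Σy)² = 153957.55 − 122430.01 = 31527.54
r = -14585.94 / √(26961.34 × 31527.54) = -14585.94 / 29155.1835 ≈ -0.500

-0.500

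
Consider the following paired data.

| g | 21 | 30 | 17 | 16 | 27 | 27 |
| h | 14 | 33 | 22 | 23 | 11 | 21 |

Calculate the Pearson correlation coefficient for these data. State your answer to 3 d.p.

n = 6, Σg = 138, Σh = 124, Σg² = 3344, Σh² = 2860, Σgh = 2890
nΣgh − ΣgΣh = 17340 − 17112 = 228
nΣg² − (Σg)² = 20064 − 19044 = 1020; nΣh² − (Σh)² = 17160 − 15376 = 1784
r = 228 / √(1020 × 1784) = 228 / 1348.9552 ≈ 0.169

0.169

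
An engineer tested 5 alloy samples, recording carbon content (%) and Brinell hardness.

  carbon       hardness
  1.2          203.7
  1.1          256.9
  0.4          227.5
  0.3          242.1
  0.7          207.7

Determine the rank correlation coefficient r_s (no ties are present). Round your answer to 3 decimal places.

-0.400

Rank carbon: 5, 4, 2, 1, 3
Rank hardness: 1, 5, 3, 4, 2
d = rank(carbon) − rank(hardness): 4, -1, -1, -3, 1; Σd² = 28
ρ = 1 − 6Σd² / [n(n²−1)] = 1 − 6×28 / (5×24) = 1 − 168/120 ≈ -0.400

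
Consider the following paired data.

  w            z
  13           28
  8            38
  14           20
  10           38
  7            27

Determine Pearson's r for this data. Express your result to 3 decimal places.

n = 5, Σw = 52, Σz = 151, Σw² = 578, Σz² = 4801, Σwz = 1517
nΣwz − ΣwΣz = 7585 − 7852 = -267
nΣw² − (Σw)² = 2890 − 2704 = 186; nΣz² − (Σz)² = 24005 − 22801 = 1204
r = -267 / √(186 × 1204) = -267 / 473.2272 ≈ -0.564

-0.564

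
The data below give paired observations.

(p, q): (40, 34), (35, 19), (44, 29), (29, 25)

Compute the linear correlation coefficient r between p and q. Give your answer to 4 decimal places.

0.5432

n = 4, Σp = 148, Σq = 107, Σp² = 5602, Σq² = 2983, Σpq = 4026
nΣpq − ΣpΣq = 16104 − 15836 = 268
nΣp² − (Σp)² = 22408 − 21904 = 504; nΣq² − (Σq)² = 11932 − 11449 = 483
r = 268 / √(504 × 483) = 268 / 493.3883 ≈ 0.5432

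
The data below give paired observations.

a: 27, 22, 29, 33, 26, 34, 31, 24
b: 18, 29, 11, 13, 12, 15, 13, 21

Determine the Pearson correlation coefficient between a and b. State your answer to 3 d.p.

n = 8, Σa = 226, Σb = 132, Σa² = 6512, Σb² = 2434, Σab = 3601
nΣab − ΣaΣb = 28808 − 29832 = -1024
nΣa² − (Σa)² = 52096 − 51076 = 1020; nΣb² − (Σb)² = 19472 − 17424 = 2048
r = -1024 / √(1020 × 2048) = -1024 / 1445.3235 ≈ -0.708

-0.708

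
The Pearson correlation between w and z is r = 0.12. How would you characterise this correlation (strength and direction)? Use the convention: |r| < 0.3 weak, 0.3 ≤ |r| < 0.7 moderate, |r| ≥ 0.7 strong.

weak positive

r = 0.12 > 0 so the relationship is positive.
|r| = 0.12, which falls in the weak range.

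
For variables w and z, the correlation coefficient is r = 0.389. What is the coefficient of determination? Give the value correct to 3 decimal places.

r² = (0.389)² = 0.151

0.151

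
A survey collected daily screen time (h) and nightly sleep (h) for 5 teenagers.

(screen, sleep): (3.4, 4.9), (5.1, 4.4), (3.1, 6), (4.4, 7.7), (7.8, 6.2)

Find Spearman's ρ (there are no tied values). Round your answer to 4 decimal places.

Rank screen: 2, 4, 1, 3, 5
Rank sleep: 2, 1, 3, 5, 4
d = rank(screen) − rank(sleep): 0, 3, -2, -2, 1; Σd² = 18
ρ = 1 − 6Σd² / [n(n²−1)] = 1 − 6×18 / (5×24) = 1 − 108/120 ≈ 0.1000

0.1000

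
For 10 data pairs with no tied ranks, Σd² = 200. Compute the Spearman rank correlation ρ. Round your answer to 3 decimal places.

-0.212

ρ = 1 − 6Σd² / [n(n²−1)] = 1 − 6×200 / (10×99)
  = 1 − 1200/990 = 1 − 1.2121 ≈ -0.212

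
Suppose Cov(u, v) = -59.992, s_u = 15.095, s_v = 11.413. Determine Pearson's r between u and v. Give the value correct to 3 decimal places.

r = Cov(u,v) / (s_u · s_v) = -59.992 / (15.095 × 11.413)
  = -59.992 / 172.2792 ≈ -0.348

-0.348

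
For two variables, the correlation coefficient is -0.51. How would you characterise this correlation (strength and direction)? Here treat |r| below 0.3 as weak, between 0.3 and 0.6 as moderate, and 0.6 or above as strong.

r = -0.51 < 0 so the relationship is negative.
|r| = 0.51, which falls in the moderate range.

moderate negative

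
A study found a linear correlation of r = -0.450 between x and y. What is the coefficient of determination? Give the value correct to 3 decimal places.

r² = (-0.450)² = 0.203

0.203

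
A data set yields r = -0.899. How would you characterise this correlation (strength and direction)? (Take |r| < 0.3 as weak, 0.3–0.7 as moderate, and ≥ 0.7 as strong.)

r = -0.899 < 0 so the relationship is negative.
|r| = 0.899, which falls in the strong range.

strong negative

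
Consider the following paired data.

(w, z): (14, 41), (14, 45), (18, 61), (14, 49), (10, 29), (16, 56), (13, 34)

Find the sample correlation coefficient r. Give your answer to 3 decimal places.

n = 7, Σw = 99, Σz = 315, Σw² = 1437, Σz² = 14961, Σwz = 4616
nΣwz − ΣwΣz = 32312 − 31185 = 1127
nΣw² − (Σw)² = 10059 − 9801 = 258; nΣz² − (Σz)² = 104727 − 99225 = 5502
r = 1127 / √(258 × 5502) = 1127 / 1191.4344 ≈ 0.946

0.946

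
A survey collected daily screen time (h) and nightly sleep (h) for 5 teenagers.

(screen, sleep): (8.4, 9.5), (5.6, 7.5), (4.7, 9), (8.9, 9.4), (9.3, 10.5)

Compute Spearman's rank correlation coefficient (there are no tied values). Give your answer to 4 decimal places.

Rank screen: 3, 2, 1, 4, 5
Rank sleep: 4, 1, 2, 3, 5
d = rank(screen) − rank(sleep): -1, 1, -1, 1, 0; Σd² = 4
ρ = 1 − 6Σd² / [n(n²−1)] = 1 − 6×4 / (5×24) = 1 − 24/120 ≈ 0.8000

0.8000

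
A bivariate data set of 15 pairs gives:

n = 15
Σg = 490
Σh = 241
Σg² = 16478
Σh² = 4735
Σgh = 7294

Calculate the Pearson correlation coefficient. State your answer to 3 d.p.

r = (nΣgh − ΣgΣh) / √[(nΣg² − (Σg)²)(nΣh² − (Σh)²)]
Numerator: 15×7294 − 490×241 = -8680
Denominator: √[(247170 − 240100)(71025 − 58081)] = √[7070 × 12944] = 9566.2992
r = -8680 / 9566.2992 ≈ -0.907

-0.907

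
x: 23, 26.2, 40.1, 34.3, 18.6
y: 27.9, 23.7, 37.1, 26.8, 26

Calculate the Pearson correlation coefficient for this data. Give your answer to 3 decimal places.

n = 5, Σx = 142.2, Σy = 141.5, Σx² = 4345.9, Σy² = 4110.75, Σxy = 4153.19
nΣxy − ΣxΣy = 20765.95 − 20121.3 = 644.65
nΣx² − (Σx)² = 21729.5 − 20220.84 = 1508.66; nΣy² − (Σy)² = 20553.75 − 20022.25 = 531.5
r = 644.65 / √(1508.66 × 531.5) = 644.65 / 895.4623 ≈ 0.720

0.720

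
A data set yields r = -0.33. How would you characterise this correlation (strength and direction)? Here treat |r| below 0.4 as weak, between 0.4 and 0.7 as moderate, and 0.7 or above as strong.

r = -0.33 < 0 so the relationship is negative.
|r| = 0.33, which falls in the weak range.

weak negative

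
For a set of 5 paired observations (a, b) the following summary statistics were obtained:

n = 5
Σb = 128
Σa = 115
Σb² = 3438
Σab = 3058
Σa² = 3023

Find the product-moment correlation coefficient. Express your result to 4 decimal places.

r = (nΣab − ΣaΣb) / √[(nΣa² − (Σa)²)(nΣb² − (Σb)²)]
Numerator: 5×3058 − 115×128 = 570
Denominator: √[(15115 − 13225)(17190 − 16384)] = √[1890 × 806] = 1234.2366
r = 570 / 1234.2366 ≈ 0.4618

0.4618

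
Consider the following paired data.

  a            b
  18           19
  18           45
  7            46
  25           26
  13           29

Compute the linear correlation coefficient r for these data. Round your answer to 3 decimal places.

-0.537

n = 5, Σa = 81, Σb = 165, Σa² = 1491, Σb² = 6019, Σab = 2501
nΣab − ΣaΣb = 12505 − 13365 = -860
nΣa² − (Σa)² = 7455 − 6561 = 894; nΣb² − (Σb)² = 30095 − 27225 = 2870
r = -860 / √(894 × 2870) = -860 / 1601.8052 ≈ -0.537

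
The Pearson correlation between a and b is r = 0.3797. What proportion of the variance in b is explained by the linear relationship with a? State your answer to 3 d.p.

r² = (0.3797)² = 0.144

0.144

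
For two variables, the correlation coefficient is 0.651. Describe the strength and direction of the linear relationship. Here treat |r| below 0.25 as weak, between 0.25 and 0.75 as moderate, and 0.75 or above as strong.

r = 0.651 > 0 so the relationship is positive.
|r| = 0.651, which falls in the moderate range.

moderate positive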